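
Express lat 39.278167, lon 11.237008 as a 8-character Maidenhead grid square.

JM59og86

Add 180° to longitude and 90° to latitude: 191.23701, 129.27817.
Field: 191.23701/20 → 9 → J, 129.27817/10 → 12 → M; chars JM.
Square: 11.23701/2 → 5, 9.27817/1 → 9; chars 59.
Subsquare: 1.23701/0.0833333 → 14 → o, 0.27817/0.0416667 → 6 → g; chars og.
Extended square: 0.07034/0.00833333 → 8, 0.02817/0.00416667 → 6; chars 86.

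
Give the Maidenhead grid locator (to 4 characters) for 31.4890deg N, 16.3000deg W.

Add 180° to longitude and 90° to latitude: 163.70, 121.49.
Field (20°×10°, letters A–R): lon ⌊163.70/20⌋ = 8 → I; lat ⌊121.49/10⌋ = 12 → M.
Square (2°×1°, digits 0–9): lon ⌊3.70/2⌋ = 1; lat ⌊1.49/1⌋ = 1.

IM11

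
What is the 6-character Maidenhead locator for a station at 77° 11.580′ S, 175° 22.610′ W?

AB22ht

Add 180° to longitude and 90° to latitude: 4.6232, 12.8070.
Field (20°×10°, letters A–R): 4.6232/20 → 0 → A, 12.8070/10 → 1 → B; chars AB.
Square (2°×1°, digits 0–9): 4.6232/2 → 2, 2.8070/1 → 2; chars 22.
Subsquare (5′×2.5′, letters a–x): 0.6232/0.0833333 → 7 → h, 0.8070/0.0416667 → 19 → t; chars ht.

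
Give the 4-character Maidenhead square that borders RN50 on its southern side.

RM59

Latitude square 0; −1 → -1, wraps to 9, carry into field.
Latitude field N = 13; −1 → 12 = M.
The longitude characters are unchanged.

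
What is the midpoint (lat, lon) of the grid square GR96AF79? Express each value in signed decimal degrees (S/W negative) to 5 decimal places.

86.24792, -41.93750

Field G=6, R=17: +6·20° lon, +17·10° lat → SW at lon -60°, lat 80°.
Square 9, 6: +9·2° lon, +6·1° lat → SW at lon -42°, lat 86°.
Subsquare a=0, f=5: +0·0.0833333° lon, +5·0.0416667° lat → SW at lon -42°, lat 86.2083°.
Extended square 7, 9: +7·0.00833333° lon, +9·0.00416667° lat → SW at lon -41.9417°, lat 86.2458°.
Cell spans 0.00833333° lon × 0.00416667° lat. Centre is SW corner plus half of each.
latitude 86.24792, longitude -41.93750.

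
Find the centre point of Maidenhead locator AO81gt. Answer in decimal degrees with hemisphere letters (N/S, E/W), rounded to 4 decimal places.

Field A=0, O=14: +0·20° lon, +14·10° lat → SW at lon -180°, lat 50°.
Square 8, 1: +8·2° lon, +1·1° lat → SW at lon -164°, lat 51°.
Subsquare g=6, t=19: +6·0.0833333° lon, +19·0.0416667° lat → SW at lon -163.5°, lat 51.7917°.
Cell spans 0.0833333° lon × 0.0416667° lat. Centre is SW corner plus half of each.
latitude 51.8125° N, longitude 163.4583° W.

51.8125° N, 163.4583° W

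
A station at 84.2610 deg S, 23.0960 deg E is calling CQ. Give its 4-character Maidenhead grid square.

KA15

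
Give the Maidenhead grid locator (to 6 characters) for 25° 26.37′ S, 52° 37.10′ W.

GG34qn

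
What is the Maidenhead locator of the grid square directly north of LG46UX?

LG47ua

Latitude subsquare x = 23; +1 → 24, wraps to 0 = a, carry into square.
Latitude square 6; +1 → 7.
The longitude characters are unchanged.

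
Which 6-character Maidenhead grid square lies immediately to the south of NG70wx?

NG70ww

Latitude subsquare x = 23; −1 → 22 = w.
The longitude characters are unchanged.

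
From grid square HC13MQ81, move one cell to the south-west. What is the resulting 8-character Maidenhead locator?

HC13mq70

Longitude extended square 8; −1 → 7.
Latitude extended square 1; −1 → 0.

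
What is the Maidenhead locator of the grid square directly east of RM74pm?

Longitude subsquare p = 15; +1 → 16 = q.
The latitude characters are unchanged.

RM74qm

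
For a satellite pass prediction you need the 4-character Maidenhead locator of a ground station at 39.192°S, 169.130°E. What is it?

RF40

Offset from 180°W / 90°S: lon 349.13°, lat 50.81°.
Field (20°×10°, letters A–R): 349.13/20 → 17 → R, 50.81/10 → 5 → F; chars RF.
Square (2°×1°, digits 0–9): 9.13/2 → 4, 0.81/1 → 0; chars 40.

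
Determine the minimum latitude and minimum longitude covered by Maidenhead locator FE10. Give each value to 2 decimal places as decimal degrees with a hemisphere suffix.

50.00° S, 78.00° W

Field F=5, E=4: +5·20° lon, +4·10° lat → SW at lon -80°, lat -50°.
Square 1, 0: +1·2° lon, +0·1° lat → SW at lon -78°, lat -50°.
latitude 50.00° S, longitude 78.00° W.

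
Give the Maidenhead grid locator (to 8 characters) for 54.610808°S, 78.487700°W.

FD05sj13

Shift to the Maidenhead origin (180°W, 90°S): lon 101.51230, lat 35.38919.
Field (20°×10°, letters A–R): 101.51230/20 → 5 → F, 35.38919/10 → 3 → D; chars FD.
Square (2°×1°, digits 0–9): 1.51230/2 → 0, 5.38919/1 → 5; chars 05.
Subsquare (5′×2.5′, letters a–x): 1.51230/0.0833333 → 18 → s, 0.38919/0.0416667 → 9 → j; chars sj.
Extended square (30″×15″, digits 0–9): 0.01230/0.00833333 → 1, 0.01419/0.00416667 → 3; chars 13.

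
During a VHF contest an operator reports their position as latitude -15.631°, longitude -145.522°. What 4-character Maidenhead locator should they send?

Add 180° to longitude and 90° to latitude: 34.48, 74.37.
Field (20°×10°, letters A–R): lon ⌊34.48/20⌋ = 1 → B; lat ⌊74.37/10⌋ = 7 → H.
Square (2°×1°, digits 0–9): lon ⌊14.48/2⌋ = 7; lat ⌊4.37/1⌋ = 4.

BH74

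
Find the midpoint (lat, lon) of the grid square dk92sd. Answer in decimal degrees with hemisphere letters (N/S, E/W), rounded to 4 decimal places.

12.1458° N, 100.4583° W

Field D=3, K=10: +3·20° lon, +10·10° lat → SW at lon -120°, lat 10°.
Square 9, 2: +9·2° lon, +2·1° lat → SW at lon -102°, lat 12°.
Subsquare s=18, d=3: +18·0.0833333° lon, +3·0.0416667° lat → SW at lon -100.5°, lat 12.125°.
Cell spans 0.0833333° lon × 0.0416667° lat. Centre is SW corner plus half of each.
latitude 12.1458° N, longitude 100.4583° W.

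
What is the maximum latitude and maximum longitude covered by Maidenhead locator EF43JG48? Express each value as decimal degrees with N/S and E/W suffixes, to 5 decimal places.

Field E=4, F=5: +4·20° lon, +5·10° lat → SW at lon -100°, lat -40°.
Square 4, 3: +4·2° lon, +3·1° lat → SW at lon -92°, lat -37°.
Subsquare j=9, g=6: +9·0.0833333° lon, +6·0.0416667° lat → SW at lon -91.25°, lat -36.75°.
Extended square 4, 8: +4·0.00833333° lon, +8·0.00416667° lat → SW at lon -91.2167°, lat -36.7167°.
Cell spans 0.00833333° lon × 0.00416667° lat. NE corner is SW corner plus one full cell.
latitude 36.71250° S, longitude 91.20833° W.

36.71250° S, 91.20833° W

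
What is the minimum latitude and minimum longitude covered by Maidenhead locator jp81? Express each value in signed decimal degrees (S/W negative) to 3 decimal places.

Field J=9, P=15: +9·20° lon, +15·10° lat → SW at lon 0°, lat 60°.
Square 8, 1: +8·2° lon, +1·1° lat → SW at lon 16°, lat 61°.
latitude 61.000, longitude 16.000.

61.000, 16.000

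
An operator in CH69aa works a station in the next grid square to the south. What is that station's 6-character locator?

Latitude subsquare a = 0; −1 → -1, wraps to 23 = x, carry into square.
Latitude square 9; −1 → 8.
The longitude characters are unchanged.

CH68ax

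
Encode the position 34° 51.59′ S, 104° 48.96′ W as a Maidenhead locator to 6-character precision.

DF75od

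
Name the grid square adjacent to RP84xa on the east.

Longitude subsquare x = 23; +1 → 24, wraps to 0 = a, carry into square.
Longitude square 8; +1 → 9.
The latitude characters are unchanged.

RP94aa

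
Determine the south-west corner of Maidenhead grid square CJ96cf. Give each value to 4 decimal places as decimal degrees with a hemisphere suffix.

6.2083° N, 121.8333° W

Field C=2, J=9: +2·20° lon, +9·10° lat → SW at lon -140°, lat 0°.
Square 9, 6: +9·2° lon, +6·1° lat → SW at lon -122°, lat 6°.
Subsquare c=2, f=5: +2·0.0833333° lon, +5·0.0416667° lat → SW at lon -121.833°, lat 6.20833°.
latitude 6.2083° N, longitude 121.8333° W.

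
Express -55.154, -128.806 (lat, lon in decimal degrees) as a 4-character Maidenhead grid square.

CD54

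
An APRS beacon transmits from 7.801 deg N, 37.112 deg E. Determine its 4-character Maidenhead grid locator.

Add 180° to longitude and 90° to latitude: 217.11, 97.80.
Field: 217.11/20 → 10 → K, 97.80/10 → 9 → J; chars KJ.
Square: 17.11/2 → 8, 7.80/1 → 7; chars 87.

KJ87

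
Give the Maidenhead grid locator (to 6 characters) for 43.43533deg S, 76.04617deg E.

ME86an

Offset from 180°W / 90°S: lon 256.0462°, lat 46.5647°.
Field: 256.0462/20 → 12 → M, 46.5647/10 → 4 → E; chars ME.
Square: 16.0462/2 → 8, 6.5647/1 → 6; chars 86.
Subsquare: 0.0462/0.0833333 → 0 → a, 0.5647/0.0416667 → 13 → n; chars an.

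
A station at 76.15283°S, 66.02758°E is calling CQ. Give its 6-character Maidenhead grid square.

Add 180° to longitude and 90° to latitude: 246.0276, 13.8472.
Field: 246.0276/20 → 12 → M, 13.8472/10 → 1 → B; chars MB.
Square: 6.0276/2 → 3, 3.8472/1 → 3; chars 33.
Subsquare: 0.0276/0.0833333 → 0 → a, 0.8472/0.0416667 → 20 → u; chars au.

MB33au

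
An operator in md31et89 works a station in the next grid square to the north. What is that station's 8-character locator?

MD31eu80

Latitude extended square 9; +1 → 10, wraps to 0, carry into subsquare.
Latitude subsquare t = 19; +1 → 20 = u.
The longitude characters are unchanged.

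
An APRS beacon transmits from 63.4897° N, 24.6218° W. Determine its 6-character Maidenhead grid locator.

HP73ql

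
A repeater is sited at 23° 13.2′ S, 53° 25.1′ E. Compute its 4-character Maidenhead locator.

LG66

Offset from 180°W / 90°S: lon 233.42°, lat 66.78°.
Field: lon ⌊233.42/20⌋ = 11 → L; lat ⌊66.78/10⌋ = 6 → G.
Square: lon ⌊13.42/2⌋ = 6; lat ⌊6.78/1⌋ = 6.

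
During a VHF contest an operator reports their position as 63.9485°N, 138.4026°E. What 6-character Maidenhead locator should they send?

PP93ew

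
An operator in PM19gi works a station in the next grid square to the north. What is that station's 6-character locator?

PM19gj

Latitude subsquare i = 8; +1 → 9 = j.
The longitude characters are unchanged.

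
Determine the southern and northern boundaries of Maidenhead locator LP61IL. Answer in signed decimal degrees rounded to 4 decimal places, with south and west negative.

61.4583, 61.5000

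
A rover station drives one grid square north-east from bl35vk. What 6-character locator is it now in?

BL35wl

Longitude subsquare v = 21; +1 → 22 = w.
Latitude subsquare k = 10; +1 → 11 = l.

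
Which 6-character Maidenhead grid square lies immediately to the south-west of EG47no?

EG47mn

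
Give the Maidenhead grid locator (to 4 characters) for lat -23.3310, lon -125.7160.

CG76

Add 180° to longitude and 90° to latitude: 54.28, 66.67.
Field: lon ⌊54.28/20⌋ = 2 → C; lat ⌊66.67/10⌋ = 6 → G.
Square: lon ⌊14.28/2⌋ = 7; lat ⌊6.67/1⌋ = 6.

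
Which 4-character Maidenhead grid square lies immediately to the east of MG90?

Longitude square 9; +1 → 10, wraps to 0, carry into field.
Longitude field M = 12; +1 → 13 = N.
The latitude characters are unchanged.

NG00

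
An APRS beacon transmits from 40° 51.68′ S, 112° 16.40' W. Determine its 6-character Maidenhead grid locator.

DE39ud

Add 180° to longitude and 90° to latitude: 67.7267, 49.1387.
Field (20°×10°, letters A–R): lon ⌊67.7267/20⌋ = 3 → D; lat ⌊49.1387/10⌋ = 4 → E.
Square (2°×1°, digits 0–9): lon ⌊7.7267/2⌋ = 3; lat ⌊9.1387/1⌋ = 9.
Subsquare (5′×2.5′, letters a–x): lon ⌊1.7267/0.0833333⌋ = 20 → u; lat ⌊0.1387/0.0416667⌋ = 3 → d.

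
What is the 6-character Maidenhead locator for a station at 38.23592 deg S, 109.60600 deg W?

DF51es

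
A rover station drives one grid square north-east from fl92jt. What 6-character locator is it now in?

FL92ku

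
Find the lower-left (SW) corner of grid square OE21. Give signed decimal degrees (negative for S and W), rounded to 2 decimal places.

-49.00, 104.00

Field O=14, E=4: +14·20° lon, +4·10° lat → SW at lon 100°, lat -50°.
Square 2, 1: +2·2° lon, +1·1° lat → SW at lon 104°, lat -49°.
latitude -49.00, longitude 104.00.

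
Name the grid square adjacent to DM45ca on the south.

Latitude subsquare a = 0; −1 → -1, wraps to 23 = x, carry into square.
Latitude square 5; −1 → 4.
The longitude characters are unchanged.

DM44cx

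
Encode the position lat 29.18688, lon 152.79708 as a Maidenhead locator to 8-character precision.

QL69je54

Shift to the Maidenhead origin (180°W, 90°S): lon 332.79708, lat 119.18688.
Field: 332.79708/20 → 16 → Q, 119.18688/10 → 11 → L; chars QL.
Square: 12.79708/2 → 6, 9.18688/1 → 9; chars 69.
Subsquare: 0.79708/0.0833333 → 9 → j, 0.18688/0.0416667 → 4 → e; chars je.
Extended square: 0.04708/0.00833333 → 5, 0.02021/0.00416667 → 4; chars 54.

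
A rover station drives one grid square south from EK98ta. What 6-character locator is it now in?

EK97tx

Latitude subsquare a = 0; −1 → -1, wraps to 23 = x, carry into square.
Latitude square 8; −1 → 7.
The longitude characters are unchanged.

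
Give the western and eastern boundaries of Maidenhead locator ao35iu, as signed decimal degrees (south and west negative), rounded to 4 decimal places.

Field A=0, O=14: +0·20° lon, +14·10° lat → SW at lon -180°, lat 50°.
Square 3, 5: +3·2° lon, +5·1° lat → SW at lon -174°, lat 55°.
Subsquare i=8, u=20: +8·0.0833333° lon, +20·0.0416667° lat → SW at lon -173.333°, lat 55.8333°.
Cell spans 0.0833333° lon × 0.0416667° lat.
west -173.3333, east -173.2500.

-173.3333, -173.2500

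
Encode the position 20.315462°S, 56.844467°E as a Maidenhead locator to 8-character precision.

Add 180° to longitude and 90° to latitude: 236.84447, 69.68454.
Field: lon ⌊236.84447/20⌋ = 11 → L; lat ⌊69.68454/10⌋ = 6 → G.
Square: lon ⌊16.84447/2⌋ = 8; lat ⌊9.68454/1⌋ = 9.
Subsquare: lon ⌊0.84447/0.0833333⌋ = 10 → k; lat ⌊0.68454/0.0416667⌋ = 16 → q.
Extended square: lon ⌊0.01113/0.00833333⌋ = 1; lat ⌊0.01787/0.00416667⌋ = 4.

LG89kq14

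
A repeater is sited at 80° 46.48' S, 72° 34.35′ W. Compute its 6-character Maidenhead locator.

FA39rf

Offset from 180°W / 90°S: lon 107.4275°, lat 9.2253°.
Field (20°×10°, letters A–R): 107.4275/20 → 5 → F, 9.2253/10 → 0 → A; chars FA.
Square (2°×1°, digits 0–9): 7.4275/2 → 3, 9.2253/1 → 9; chars 39.
Subsquare (5′×2.5′, letters a–x): 1.4275/0.0833333 → 17 → r, 0.2253/0.0416667 → 5 → f; chars rf.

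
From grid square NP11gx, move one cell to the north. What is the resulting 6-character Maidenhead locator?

Latitude subsquare x = 23; +1 → 24, wraps to 0 = a, carry into square.
Latitude square 1; +1 → 2.
The longitude characters are unchanged.

NP12ga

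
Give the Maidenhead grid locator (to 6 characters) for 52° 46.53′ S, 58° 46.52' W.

Add 180° to longitude and 90° to latitude: 121.2247, 37.2245.
Field: lon ⌊121.2247/20⌋ = 6 → G; lat ⌊37.2245/10⌋ = 3 → D.
Square: lon ⌊1.2247/2⌋ = 0; lat ⌊7.2245/1⌋ = 7.
Subsquare: lon ⌊1.2247/0.0833333⌋ = 14 → o; lat ⌊0.2245/0.0416667⌋ = 5 → f.

GD07of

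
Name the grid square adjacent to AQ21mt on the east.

AQ21nt

Longitude subsquare m = 12; +1 → 13 = n.
The latitude characters are unchanged.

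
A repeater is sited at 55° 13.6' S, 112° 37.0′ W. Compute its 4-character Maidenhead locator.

DD34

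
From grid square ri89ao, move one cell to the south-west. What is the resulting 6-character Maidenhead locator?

Longitude subsquare a = 0; −1 → -1, wraps to 23 = x, carry into square.
Longitude square 8; −1 → 7.
Latitude subsquare o = 14; −1 → 13 = n.

RI79xn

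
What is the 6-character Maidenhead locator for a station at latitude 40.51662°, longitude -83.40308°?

Shift to the Maidenhead origin (180°W, 90°S): lon 96.5969, lat 130.5166.
Field (20°×10°, letters A–R): 96.5969/20 → 4 → E, 130.5166/10 → 13 → N; chars EN.
Square (2°×1°, digits 0–9): 16.5969/2 → 8, 0.5166/1 → 0; chars 80.
Subsquare (5′×2.5′, letters a–x): 0.5969/0.0833333 → 7 → h, 0.5166/0.0416667 → 12 → m; chars hm.

EN80hm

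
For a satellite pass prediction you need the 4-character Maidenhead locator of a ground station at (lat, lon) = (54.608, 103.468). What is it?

OO14

Shift to the Maidenhead origin (180°W, 90°S): lon 283.47, lat 144.61.
Field: 283.47/20 → 14 → O, 144.61/10 → 14 → O; chars OO.
Square: 3.47/2 → 1, 4.61/1 → 4; chars 14.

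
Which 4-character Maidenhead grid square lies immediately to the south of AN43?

AN42

Latitude square 3; −1 → 2.
The longitude characters are unchanged.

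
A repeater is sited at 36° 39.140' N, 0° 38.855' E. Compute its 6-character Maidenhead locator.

JM06hp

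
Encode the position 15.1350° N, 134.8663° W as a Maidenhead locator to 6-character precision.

Shift to the Maidenhead origin (180°W, 90°S): lon 45.1337, lat 105.1350.
Field: 45.1337/20 → 2 → C, 105.1350/10 → 10 → K; chars CK.
Square: 5.1337/2 → 2, 5.1350/1 → 5; chars 25.
Subsquare: 1.1337/0.0833333 → 13 → n, 0.1350/0.0416667 → 3 → d; chars nd.

CK25nd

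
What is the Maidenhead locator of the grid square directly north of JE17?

Latitude square 7; +1 → 8.
The longitude characters are unchanged.

JE18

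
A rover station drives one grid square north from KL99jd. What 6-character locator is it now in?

KL99je

Latitude subsquare d = 3; +1 → 4 = e.
The longitude characters are unchanged.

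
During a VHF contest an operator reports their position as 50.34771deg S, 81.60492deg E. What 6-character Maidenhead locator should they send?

ND09tp

Add 180° to longitude and 90° to latitude: 261.6049, 39.6523.
Field (20°×10°, letters A–R): 261.6049/20 → 13 → N, 39.6523/10 → 3 → D; chars ND.
Square (2°×1°, digits 0–9): 1.6049/2 → 0, 9.6523/1 → 9; chars 09.
Subsquare (5′×2.5′, letters a–x): 1.6049/0.0833333 → 19 → t, 0.6523/0.0416667 → 15 → p; chars tp.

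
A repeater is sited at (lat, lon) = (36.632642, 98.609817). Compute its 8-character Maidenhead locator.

Offset from 180°W / 90°S: lon 278.60982°, lat 126.63264°.
Field: lon ⌊278.60982/20⌋ = 13 → N; lat ⌊126.63264/10⌋ = 12 → M.
Square: lon ⌊18.60982/2⌋ = 9; lat ⌊6.63264/1⌋ = 6.
Subsquare: lon ⌊0.60982/0.0833333⌋ = 7 → h; lat ⌊0.63264/0.0416667⌋ = 15 → p.
Extended square: lon ⌊0.02648/0.00833333⌋ = 3; lat ⌊0.00764/0.00416667⌋ = 1.

NM96hp31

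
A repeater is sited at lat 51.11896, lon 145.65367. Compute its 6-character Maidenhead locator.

Offset from 180°W / 90°S: lon 325.6537°, lat 141.1190°.
Field: lon ⌊325.6537/20⌋ = 16 → Q; lat ⌊141.1190/10⌋ = 14 → O.
Square: lon ⌊5.6537/2⌋ = 2; lat ⌊1.1190/1⌋ = 1.
Subsquare: lon ⌊1.6537/0.0833333⌋ = 19 → t; lat ⌊0.1190/0.0416667⌋ = 2 → c.

QO21tc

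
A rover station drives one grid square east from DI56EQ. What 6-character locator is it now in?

Longitude subsquare e = 4; +1 → 5 = f.
The latitude characters are unchanged.

DI56fq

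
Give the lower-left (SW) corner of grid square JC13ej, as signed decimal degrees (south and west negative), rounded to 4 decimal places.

Field J=9, C=2: +9·20° lon, +2·10° lat → SW at lon 0°, lat -70°.
Square 1, 3: +1·2° lon, +3·1° lat → SW at lon 2°, lat -67°.
Subsquare e=4, j=9: +4·0.0833333° lon, +9·0.0416667° lat → SW at lon 2.33333°, lat -66.625°.
latitude -66.6250, longitude 2.3333.

-66.6250, 2.3333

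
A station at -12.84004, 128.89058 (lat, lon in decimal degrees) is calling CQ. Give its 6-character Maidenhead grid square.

PH47kd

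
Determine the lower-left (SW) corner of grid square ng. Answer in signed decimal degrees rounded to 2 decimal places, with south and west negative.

-30.00, 80.00

Field N=13, G=6: +13·20° lon, +6·10° lat → SW at lon 80°, lat -30°.
latitude -30.00, longitude 80.00.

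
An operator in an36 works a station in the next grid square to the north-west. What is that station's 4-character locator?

AN27

Longitude square 3; −1 → 2.
Latitude square 6; +1 → 7.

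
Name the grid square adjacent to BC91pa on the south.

BC90px

Latitude subsquare a = 0; −1 → -1, wraps to 23 = x, carry into square.
Latitude square 1; −1 → 0.
The longitude characters are unchanged.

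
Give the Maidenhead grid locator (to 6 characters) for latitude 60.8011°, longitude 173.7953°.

RP60vt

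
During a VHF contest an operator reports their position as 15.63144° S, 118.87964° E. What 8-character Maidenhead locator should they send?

OH94ki58

Add 180° to longitude and 90° to latitude: 298.87964, 74.36856.
Field: lon ⌊298.87964/20⌋ = 14 → O; lat ⌊74.36856/10⌋ = 7 → H.
Square: lon ⌊18.87964/2⌋ = 9; lat ⌊4.36856/1⌋ = 4.
Subsquare: lon ⌊0.87964/0.0833333⌋ = 10 → k; lat ⌊0.36856/0.0416667⌋ = 8 → i.
Extended square: lon ⌊0.04631/0.00833333⌋ = 5; lat ⌊0.03523/0.00416667⌋ = 8.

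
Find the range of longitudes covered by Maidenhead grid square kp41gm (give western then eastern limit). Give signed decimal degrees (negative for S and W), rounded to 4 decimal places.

28.5000, 28.5833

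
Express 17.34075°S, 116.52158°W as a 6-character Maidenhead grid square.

DH12rp

Shift to the Maidenhead origin (180°W, 90°S): lon 63.4784, lat 72.6593.
Field: 63.4784/20 → 3 → D, 72.6593/10 → 7 → H; chars DH.
Square: 3.4784/2 → 1, 2.6593/1 → 2; chars 12.
Subsquare: 1.4784/0.0833333 → 17 → r, 0.6593/0.0416667 → 15 → p; chars rp.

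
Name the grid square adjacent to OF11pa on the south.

Latitude subsquare a = 0; −1 → -1, wraps to 23 = x, carry into square.
Latitude square 1; −1 → 0.
The longitude characters are unchanged.

OF10px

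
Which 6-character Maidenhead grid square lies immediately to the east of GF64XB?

GF74ab

Longitude subsquare x = 23; +1 → 24, wraps to 0 = a, carry into square.
Longitude square 6; +1 → 7.
The latitude characters are unchanged.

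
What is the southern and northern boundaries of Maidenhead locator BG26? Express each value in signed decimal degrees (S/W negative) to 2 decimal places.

-24.00, -23.00

Field B=1, G=6: +1·20° lon, +6·10° lat → SW at lon -160°, lat -30°.
Square 2, 6: +2·2° lon, +6·1° lat → SW at lon -156°, lat -24°.
Cell spans 2° lon × 1° lat.
south -24.00, north -23.00.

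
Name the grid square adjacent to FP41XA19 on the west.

Longitude extended square 1; −1 → 0.
The latitude characters are unchanged.

FP41xa09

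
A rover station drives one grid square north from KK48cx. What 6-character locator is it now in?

KK49ca

Latitude subsquare x = 23; +1 → 24, wraps to 0 = a, carry into square.
Latitude square 8; +1 → 9.
The longitude characters are unchanged.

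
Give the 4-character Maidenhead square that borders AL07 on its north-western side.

Longitude square 0; −1 → -1, wraps to 9, carry into field.
Longitude field A = 0; −1 → -1, wraps to 17 = R, wrapping around the antimeridian.
Latitude square 7; +1 → 8.

RL98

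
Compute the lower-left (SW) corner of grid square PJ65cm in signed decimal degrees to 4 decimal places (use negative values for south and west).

5.5000, 132.1667

Field P=15, J=9: +15·20° lon, +9·10° lat → SW at lon 120°, lat 0°.
Square 6, 5: +6·2° lon, +5·1° lat → SW at lon 132°, lat 5°.
Subsquare c=2, m=12: +2·0.0833333° lon, +12·0.0416667° lat → SW at lon 132.167°, lat 5.5°.
latitude 5.5000, longitude 132.1667.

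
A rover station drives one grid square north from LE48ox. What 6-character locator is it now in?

LE49oa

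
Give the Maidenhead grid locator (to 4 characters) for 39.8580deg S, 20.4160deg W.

HF90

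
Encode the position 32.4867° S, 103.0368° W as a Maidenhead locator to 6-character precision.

DF87lm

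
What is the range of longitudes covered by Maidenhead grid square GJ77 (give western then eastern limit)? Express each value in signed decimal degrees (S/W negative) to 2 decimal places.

-46.00, -44.00

Field G=6, J=9: +6·20° lon, +9·10° lat → SW at lon -60°, lat 0°.
Square 7, 7: +7·2° lon, +7·1° lat → SW at lon -46°, lat 7°.
Cell spans 2° lon × 1° lat.
west -46.00, east -44.00.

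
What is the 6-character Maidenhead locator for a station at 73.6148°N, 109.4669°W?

Add 180° to longitude and 90° to latitude: 70.5331, 163.6148.
Field: lon ⌊70.5331/20⌋ = 3 → D; lat ⌊163.6148/10⌋ = 16 → Q.
Square: lon ⌊10.5331/2⌋ = 5; lat ⌊3.6148/1⌋ = 3.
Subsquare: lon ⌊0.5331/0.0833333⌋ = 6 → g; lat ⌊0.6148/0.0416667⌋ = 14 → o.

DQ53go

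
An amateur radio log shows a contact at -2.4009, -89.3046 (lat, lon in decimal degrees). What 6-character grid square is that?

EI57io

Add 180° to longitude and 90° to latitude: 90.6954, 87.5991.
Field (20°×10°, letters A–R): lon ⌊90.6954/20⌋ = 4 → E; lat ⌊87.5991/10⌋ = 8 → I.
Square (2°×1°, digits 0–9): lon ⌊10.6954/2⌋ = 5; lat ⌊7.5991/1⌋ = 7.
Subsquare (5′×2.5′, letters a–x): lon ⌊0.6954/0.0833333⌋ = 8 → i; lat ⌊0.5991/0.0416667⌋ = 14 → o.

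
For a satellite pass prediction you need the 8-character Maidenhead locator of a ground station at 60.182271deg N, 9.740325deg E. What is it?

JP40ue83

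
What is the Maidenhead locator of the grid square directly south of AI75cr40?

AI75cq49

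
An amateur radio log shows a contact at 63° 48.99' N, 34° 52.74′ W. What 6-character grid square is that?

Shift to the Maidenhead origin (180°W, 90°S): lon 145.1210, lat 153.8165.
Field (20°×10°, letters A–R): 145.1210/20 → 7 → H, 153.8165/10 → 15 → P; chars HP.
Square (2°×1°, digits 0–9): 5.1210/2 → 2, 3.8165/1 → 3; chars 23.
Subsquare (5′×2.5′, letters a–x): 1.1210/0.0833333 → 13 → n, 0.8165/0.0416667 → 19 → t; chars nt.

HP23nt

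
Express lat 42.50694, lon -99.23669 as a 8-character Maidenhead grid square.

Add 180° to longitude and 90° to latitude: 80.76331, 132.50694.
Field: 80.76331/20 → 4 → E, 132.50694/10 → 13 → N; chars EN.
Square: 0.76331/2 → 0, 2.50694/1 → 2; chars 02.
Subsquare: 0.76331/0.0833333 → 9 → j, 0.50694/0.0416667 → 12 → m; chars jm.
Extended square: 0.01331/0.00833333 → 1, 0.00694/0.00416667 → 1; chars 11.

EN02jm11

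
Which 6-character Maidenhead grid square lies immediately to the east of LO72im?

Longitude subsquare i = 8; +1 → 9 = j.
The latitude characters are unchanged.

LO72jm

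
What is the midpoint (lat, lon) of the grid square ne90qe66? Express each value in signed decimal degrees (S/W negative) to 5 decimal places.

Field N=13, E=4: +13·20° lon, +4·10° lat → SW at lon 80°, lat -50°.
Square 9, 0: +9·2° lon, +0·1° lat → SW at lon 98°, lat -50°.
Subsquare q=16, e=4: +16·0.0833333° lon, +4·0.0416667° lat → SW at lon 99.3333°, lat -49.8333°.
Extended square 6, 6: +6·0.00833333° lon, +6·0.00416667° lat → SW at lon 99.3833°, lat -49.8083°.
Cell spans 0.00833333° lon × 0.00416667° lat. Centre is SW corner plus half of each.
latitude -49.80625, longitude 99.38750.

-49.80625, 99.38750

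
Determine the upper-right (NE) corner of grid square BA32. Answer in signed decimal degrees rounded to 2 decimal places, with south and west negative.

-87.00, -152.00

Field B=1, A=0: +1·20° lon, +0·10° lat → SW at lon -160°, lat -90°.
Square 3, 2: +3·2° lon, +2·1° lat → SW at lon -154°, lat -88°.
Cell spans 2° lon × 1° lat. NE corner is SW corner plus one full cell.
latitude -87.00, longitude -152.00.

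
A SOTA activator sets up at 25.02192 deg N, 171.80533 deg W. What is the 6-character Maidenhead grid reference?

AL45ca

Shift to the Maidenhead origin (180°W, 90°S): lon 8.1947, lat 115.0219.
Field: 8.1947/20 → 0 → A, 115.0219/10 → 11 → L; chars AL.
Square: 8.1947/2 → 4, 5.0219/1 → 5; chars 45.
Subsquare: 0.1947/0.0833333 → 2 → c, 0.0219/0.0416667 → 0 → a; chars ca.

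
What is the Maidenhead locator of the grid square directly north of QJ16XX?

QJ17xa

Latitude subsquare x = 23; +1 → 24, wraps to 0 = a, carry into square.
Latitude square 6; +1 → 7.
The longitude characters are unchanged.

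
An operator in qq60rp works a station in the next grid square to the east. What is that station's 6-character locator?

Longitude subsquare r = 17; +1 → 18 = s.
The latitude characters are unchanged.

QQ60sp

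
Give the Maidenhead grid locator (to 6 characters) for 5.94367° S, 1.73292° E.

Offset from 180°W / 90°S: lon 181.7329°, lat 84.0563°.
Field: 181.7329/20 → 9 → J, 84.0563/10 → 8 → I; chars JI.
Square: 1.7329/2 → 0, 4.0563/1 → 4; chars 04.
Subsquare: 1.7329/0.0833333 → 20 → u, 0.0563/0.0416667 → 1 → b; chars ub.

JI04ub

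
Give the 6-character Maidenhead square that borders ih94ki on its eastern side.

IH94li

Longitude subsquare k = 10; +1 → 11 = l.
The latitude characters are unchanged.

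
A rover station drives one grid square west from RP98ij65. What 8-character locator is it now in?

RP98ij55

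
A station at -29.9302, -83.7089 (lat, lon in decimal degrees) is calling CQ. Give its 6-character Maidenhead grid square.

Offset from 180°W / 90°S: lon 96.2911°, lat 60.0698°.
Field: lon ⌊96.2911/20⌋ = 4 → E; lat ⌊60.0698/10⌋ = 6 → G.
Square: lon ⌊16.2911/2⌋ = 8; lat ⌊0.0698/1⌋ = 0.
Subsquare: lon ⌊0.2911/0.0833333⌋ = 3 → d; lat ⌊0.0698/0.0416667⌋ = 1 → b.

EG80db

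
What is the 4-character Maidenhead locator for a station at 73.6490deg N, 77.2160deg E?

Add 180° to longitude and 90° to latitude: 257.22, 163.65.
Field: 257.22/20 → 12 → M, 163.65/10 → 16 → Q; chars MQ.
Square: 17.22/2 → 8, 3.65/1 → 3; chars 83.

MQ83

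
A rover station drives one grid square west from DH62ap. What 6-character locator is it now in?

DH52xp

Longitude subsquare a = 0; −1 → -1, wraps to 23 = x, carry into square.
Longitude square 6; −1 → 5.
The latitude characters are unchanged.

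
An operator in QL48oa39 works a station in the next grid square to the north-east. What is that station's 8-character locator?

QL48ob40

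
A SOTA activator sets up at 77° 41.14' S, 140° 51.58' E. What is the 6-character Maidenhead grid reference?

QB02kh

Shift to the Maidenhead origin (180°W, 90°S): lon 320.8597, lat 12.3143.
Field: 320.8597/20 → 16 → Q, 12.3143/10 → 1 → B; chars QB.
Square: 0.8597/2 → 0, 2.3143/1 → 2; chars 02.
Subsquare: 0.8597/0.0833333 → 10 → k, 0.3143/0.0416667 → 7 → h; chars kh.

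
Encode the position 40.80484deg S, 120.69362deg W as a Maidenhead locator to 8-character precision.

Add 180° to longitude and 90° to latitude: 59.30638, 49.19516.
Field (20°×10°, letters A–R): 59.30638/20 → 2 → C, 49.19516/10 → 4 → E; chars CE.
Square (2°×1°, digits 0–9): 19.30638/2 → 9, 9.19516/1 → 9; chars 99.
Subsquare (5′×2.5′, letters a–x): 1.30638/0.0833333 → 15 → p, 0.19516/0.0416667 → 4 → e; chars pe.
Extended square (30″×15″, digits 0–9): 0.05638/0.00833333 → 6, 0.02849/0.00416667 → 6; chars 66.

CE99pe66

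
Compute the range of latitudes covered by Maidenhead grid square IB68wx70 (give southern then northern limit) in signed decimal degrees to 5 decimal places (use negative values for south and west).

Field I=8, B=1: +8·20° lon, +1·10° lat → SW at lon -20°, lat -80°.
Square 6, 8: +6·2° lon, +8·1° lat → SW at lon -8°, lat -72°.
Subsquare w=22, x=23: +22·0.0833333° lon, +23·0.0416667° lat → SW at lon -6.16667°, lat -71.0417°.
Extended square 7, 0: +7·0.00833333° lon, +0·0.00416667° lat → SW at lon -6.10833°, lat -71.0417°.
Cell spans 0.00833333° lon × 0.00416667° lat.
south -71.04167, north -71.03750.

-71.04167, -71.03750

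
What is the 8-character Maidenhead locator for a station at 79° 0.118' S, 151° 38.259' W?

BB40ex39

Shift to the Maidenhead origin (180°W, 90°S): lon 28.36235, lat 10.99803.
Field: lon ⌊28.36235/20⌋ = 1 → B; lat ⌊10.99803/10⌋ = 1 → B.
Square: lon ⌊8.36235/2⌋ = 4; lat ⌊0.99803/1⌋ = 0.
Subsquare: lon ⌊0.36235/0.0833333⌋ = 4 → e; lat ⌊0.99803/0.0416667⌋ = 23 → x.
Extended square: lon ⌊0.02902/0.00833333⌋ = 3; lat ⌊0.03970/0.00416667⌋ = 9.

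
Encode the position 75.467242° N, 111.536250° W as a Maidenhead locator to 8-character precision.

DQ45fl52

Shift to the Maidenhead origin (180°W, 90°S): lon 68.46375, lat 165.46724.
Field: lon ⌊68.46375/20⌋ = 3 → D; lat ⌊165.46724/10⌋ = 16 → Q.
Square: lon ⌊8.46375/2⌋ = 4; lat ⌊5.46724/1⌋ = 5.
Subsquare: lon ⌊0.46375/0.0833333⌋ = 5 → f; lat ⌊0.46724/0.0416667⌋ = 11 → l.
Extended square: lon ⌊0.04708/0.00833333⌋ = 5; lat ⌊0.00891/0.00416667⌋ = 2.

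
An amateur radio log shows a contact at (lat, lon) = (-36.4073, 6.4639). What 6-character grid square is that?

JF33fo

Offset from 180°W / 90°S: lon 186.4639°, lat 53.5927°.
Field: lon ⌊186.4639/20⌋ = 9 → J; lat ⌊53.5927/10⌋ = 5 → F.
Square: lon ⌊6.4639/2⌋ = 3; lat ⌊3.5927/1⌋ = 3.
Subsquare: lon ⌊0.4639/0.0833333⌋ = 5 → f; lat ⌊0.5927/0.0416667⌋ = 14 → o.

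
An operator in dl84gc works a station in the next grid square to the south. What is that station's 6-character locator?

DL84gb

Latitude subsquare c = 2; −1 → 1 = b.
The longitude characters are unchanged.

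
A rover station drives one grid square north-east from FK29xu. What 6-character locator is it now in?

Longitude subsquare x = 23; +1 → 24, wraps to 0 = a, carry into square.
Longitude square 2; +1 → 3.
Latitude subsquare u = 20; +1 → 21 = v.

FK39av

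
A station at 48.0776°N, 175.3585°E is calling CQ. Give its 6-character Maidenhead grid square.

RN78qb

Add 180° to longitude and 90° to latitude: 355.3585, 138.0776.
Field: 355.3585/20 → 17 → R, 138.0776/10 → 13 → N; chars RN.
Square: 15.3585/2 → 7, 8.0776/1 → 8; chars 78.
Subsquare: 1.3585/0.0833333 → 16 → q, 0.0776/0.0416667 → 1 → b; chars qb.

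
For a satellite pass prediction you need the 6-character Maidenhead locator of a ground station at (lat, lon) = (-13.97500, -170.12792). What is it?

AH46wa

Shift to the Maidenhead origin (180°W, 90°S): lon 9.8721, lat 76.0250.
Field (20°×10°, letters A–R): 9.8721/20 → 0 → A, 76.0250/10 → 7 → H; chars AH.
Square (2°×1°, digits 0–9): 9.8721/2 → 4, 6.0250/1 → 6; chars 46.
Subsquare (5′×2.5′, letters a–x): 1.8721/0.0833333 → 22 → w, 0.0250/0.0416667 → 0 → a; chars wa.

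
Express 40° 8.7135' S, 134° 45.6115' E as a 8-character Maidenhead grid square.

Offset from 180°W / 90°S: lon 314.76019°, lat 49.85477°.
Field: lon ⌊314.76019/20⌋ = 15 → P; lat ⌊49.85477/10⌋ = 4 → E.
Square: lon ⌊14.76019/2⌋ = 7; lat ⌊9.85477/1⌋ = 9.
Subsquare: lon ⌊0.76019/0.0833333⌋ = 9 → j; lat ⌊0.85477/0.0416667⌋ = 20 → u.
Extended square: lon ⌊0.01019/0.00833333⌋ = 1; lat ⌊0.02144/0.00416667⌋ = 5.

PE79ju15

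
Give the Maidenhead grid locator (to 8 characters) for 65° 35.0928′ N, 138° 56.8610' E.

PP95lo30

Shift to the Maidenhead origin (180°W, 90°S): lon 318.94768, lat 155.58488.
Field (20°×10°, letters A–R): lon ⌊318.94768/20⌋ = 15 → P; lat ⌊155.58488/10⌋ = 15 → P.
Square (2°×1°, digits 0–9): lon ⌊18.94768/2⌋ = 9; lat ⌊5.58488/1⌋ = 5.
Subsquare (5′×2.5′, letters a–x): lon ⌊0.94768/0.0833333⌋ = 11 → l; lat ⌊0.58488/0.0416667⌋ = 14 → o.
Extended square (30″×15″, digits 0–9): lon ⌊0.03102/0.00833333⌋ = 3; lat ⌊0.00155/0.00416667⌋ = 0.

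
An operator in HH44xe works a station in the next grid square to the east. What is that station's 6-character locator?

HH54ae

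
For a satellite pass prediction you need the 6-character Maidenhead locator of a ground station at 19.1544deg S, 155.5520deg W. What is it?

BH20fu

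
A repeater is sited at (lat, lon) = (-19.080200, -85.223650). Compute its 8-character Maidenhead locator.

EH70jw30

Offset from 180°W / 90°S: lon 94.77635°, lat 70.91980°.
Field: lon ⌊94.77635/20⌋ = 4 → E; lat ⌊70.91980/10⌋ = 7 → H.
Square: lon ⌊14.77635/2⌋ = 7; lat ⌊0.91980/1⌋ = 0.
Subsquare: lon ⌊0.77635/0.0833333⌋ = 9 → j; lat ⌊0.91980/0.0416667⌋ = 22 → w.
Extended square: lon ⌊0.02635/0.00833333⌋ = 3; lat ⌊0.00313/0.00416667⌋ = 0.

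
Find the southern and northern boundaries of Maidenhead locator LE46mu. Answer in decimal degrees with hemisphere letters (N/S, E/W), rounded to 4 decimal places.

43.1667° S, 43.1250° S

Field L=11, E=4: +11·20° lon, +4·10° lat → SW at lon 40°, lat -50°.
Square 4, 6: +4·2° lon, +6·1° lat → SW at lon 48°, lat -44°.
Subsquare m=12, u=20: +12·0.0833333° lon, +20·0.0416667° lat → SW at lon 49°, lat -43.1667°.
Cell spans 0.0833333° lon × 0.0416667° lat.
south 43.1667° S, north 43.1250° S.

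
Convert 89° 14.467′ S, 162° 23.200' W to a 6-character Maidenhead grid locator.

Offset from 180°W / 90°S: lon 17.6133°, lat 0.7589°.
Field (20°×10°, letters A–R): 17.6133/20 → 0 → A, 0.7589/10 → 0 → A; chars AA.
Square (2°×1°, digits 0–9): 17.6133/2 → 8, 0.7589/1 → 0; chars 80.
Subsquare (5′×2.5′, letters a–x): 1.6133/0.0833333 → 19 → t, 0.7589/0.0416667 → 18 → s; chars ts.

AA80ts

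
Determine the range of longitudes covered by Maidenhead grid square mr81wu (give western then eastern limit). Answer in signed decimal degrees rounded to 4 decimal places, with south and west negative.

77.8333, 77.9167

Field M=12, R=17: +12·20° lon, +17·10° lat → SW at lon 60°, lat 80°.
Square 8, 1: +8·2° lon, +1·1° lat → SW at lon 76°, lat 81°.
Subsquare w=22, u=20: +22·0.0833333° lon, +20·0.0416667° lat → SW at lon 77.8333°, lat 81.8333°.
Cell spans 0.0833333° lon × 0.0416667° lat.
west 77.8333, east 77.9167.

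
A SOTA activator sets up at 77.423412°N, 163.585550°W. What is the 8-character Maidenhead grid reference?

AQ87ek91

Add 180° to longitude and 90° to latitude: 16.41445, 167.42341.
Field: 16.41445/20 → 0 → A, 167.42341/10 → 16 → Q; chars AQ.
Square: 16.41445/2 → 8, 7.42341/1 → 7; chars 87.
Subsquare: 0.41445/0.0833333 → 4 → e, 0.42341/0.0416667 → 10 → k; chars ek.
Extended square: 0.08112/0.00833333 → 9, 0.00675/0.00416667 → 1; chars 91.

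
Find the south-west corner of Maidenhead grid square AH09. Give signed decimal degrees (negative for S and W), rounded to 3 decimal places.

-11.000, -180.000

Field A=0, H=7: +0·20° lon, +7·10° lat → SW at lon -180°, lat -20°.
Square 0, 9: +0·2° lon, +9·1° lat → SW at lon -180°, lat -11°.
latitude -11.000, longitude -180.000.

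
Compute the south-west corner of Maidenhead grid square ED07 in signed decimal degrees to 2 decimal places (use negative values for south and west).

Field E=4, D=3: +4·20° lon, +3·10° lat → SW at lon -100°, lat -60°.
Square 0, 7: +0·2° lon, +7·1° lat → SW at lon -100°, lat -53°.
latitude -53.00, longitude -100.00.

-53.00, -100.00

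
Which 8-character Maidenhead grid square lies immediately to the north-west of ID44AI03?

ID34xi94

Longitude extended square 0; −1 → -1, wraps to 9, carry into subsquare.
Longitude subsquare a = 0; −1 → -1, wraps to 23 = x, carry into square.
Longitude square 4; −1 → 3.
Latitude extended square 3; +1 → 4.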